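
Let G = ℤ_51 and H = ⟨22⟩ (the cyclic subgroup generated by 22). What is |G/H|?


|⟨22⟩| = n / gcd(22, 51) = 51 / 1 = 51
H is normal (ℤ_51 is abelian).
|G/H| = |G| / |H| = 51 / 51 = 1

|G/H| = 1


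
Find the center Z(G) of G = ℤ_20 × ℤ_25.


Z(G) = {g ∈ G | gx = xg for all x ∈ G}
Direct product of abelian groups is abelian, so Z(G) = G

Z(ℤ_20 × ℤ_25) = ℤ_20 × ℤ_25


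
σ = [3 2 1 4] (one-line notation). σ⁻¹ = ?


To find σ⁻¹, swap domain and range:
σ(1) = 3 → σ⁻¹(3) = 1
σ(2) = 2 → σ⁻¹(2) = 2
σ(3) = 1 → σ⁻¹(1) = 3
σ(4) = 4 → σ⁻¹(4) = 4

σ⁻¹ = [3 2 1 4]


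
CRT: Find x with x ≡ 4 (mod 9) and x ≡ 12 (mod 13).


m₁ = 9, m₂ = 13, gcd = 1, so CRT applies. M = m₁·m₂ = 117
Let M₁ = M/m₁ = 13, M₂ = M/m₂ = 9
Find y₁ ≡ M₁⁻¹ (mod m₁): 13⁻¹ ≡ 7 (mod 9)
Find y₂ ≡ M₂⁻¹ (mod m₂): 9⁻¹ ≡ 3 (mod 13)
x = a₁·M₁·y₁ + a₂·M₂·y₂ = 4·13·7 + 12·9·3 = 688
Reduce mod 117: x ≡ 103
Check: 103 mod 9 = 4 ✓, 103 mod 13 = 12 ✓

x ≡ 103 (mod 117)


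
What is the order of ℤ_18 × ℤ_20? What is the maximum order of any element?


|ℤ_18 × ℤ_20| = 18 × 20 = 360
Max element order = lcm(18,20) = 180
Cyclic? No (gcd=2)

|ℤ_18×ℤ_20| = 360, max element order = 180


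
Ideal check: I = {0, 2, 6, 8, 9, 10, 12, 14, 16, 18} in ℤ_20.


Check ideal conditions for I = {0, 2, 6, 8, 9, 10, 12, 14, 16, 18} in ℤ_20:
(1) I is an additive subgroup? No
(2) For r ∈ ℤ_20 and a ∈ I: r·a ∈ I? No  [counterexample: r=2, a=2, r·a mod 20 = 4 ∉ I]

No, I is not an ideal of ℤ_20


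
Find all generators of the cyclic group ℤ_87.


g generates ℤ_n iff gcd(g,n) = 1
Prime factors of 87: 3, 29
Generators are g ∈ {1,...,86} not divisible by any of these primes.
Generators: {1, 2, 4, 5, 7, 8, 10, 11, 13, 14, 16, 17, 19, 20, 22, 23, 25, 26, 28, 31, 32, 34, 35, 37, 38, 40, 41, 43, 44, 46, 47, 49, 50, 52, 53, 55, 56, 59, 61, 62, 64, 65, 67, 68, 70, 71, 73, 74, 76, 77, 79, 80, 82, 83, 85, 86}
Number of generators = φ(87) = 56

Generators of ℤ_87 = {1, 2, 4, 5, 7, 8, 10, 11, 13, 14, 16, 17, 19, 20, 22, 23, 25, 26, 28, 31, 32, 34, 35, 37, 38, 40, 41, 43, 44, 46, 47, 49, 50, 52, 53, 55, 56, 59, 61, 62, 64, 65, 67, 68, 70, 71, 73, 74, 76, 77, 79, 80, 82, 83, 85, 86}


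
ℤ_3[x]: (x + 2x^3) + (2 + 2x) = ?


Add coefficients mod 3:
x^0: 0 + 2 = 2 (mod 3)
x^1: 1 + 2 = 0 (mod 3)
x^2: 0 + 0 = 0 (mod 3)
x^3: 2 + 0 = 2 (mod 3)
Result: 2 + 2x^3

f + g = 2 + 2x^3


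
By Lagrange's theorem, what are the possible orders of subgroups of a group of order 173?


Lagrange's theorem: |H| divides |G|
|G| = 173
Divisors of 173: 1, 173

Possible subgroup orders: {1, 173}


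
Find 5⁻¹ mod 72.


Use the extended Euclidean algorithm to write 1 = 5·s + 72·t; then s mod 72 is the inverse.
Euclidean algorithm:
  5 = 0·72 + 5
  72 = 14·5 + 2
  5 = 2·2 + 1
  2 = 2·1 + 0
gcd(5,72) = 1
Back-substitution gives: 5·(29) + 72·(-2) = 1
So 5⁻¹ ≡ 29 ≡ 29 (mod 72)
Check: 5 × 29 = 145 ≡ 1 (mod 72) ✓

5⁻¹ ≡ 29 (mod 72)


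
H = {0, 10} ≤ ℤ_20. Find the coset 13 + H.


13 + H = {13 + h (mod 20) : h ∈ H}
13+0=13, 13+10=3
13 + H = {3, 13} = 3 + H

13 + H = {3, 13}


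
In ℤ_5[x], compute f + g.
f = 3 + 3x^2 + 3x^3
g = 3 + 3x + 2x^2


Add coefficients mod 5:
x^0: 3 + 3 = 1 (mod 5)
x^1: 0 + 3 = 3 (mod 5)
x^2: 3 + 2 = 0 (mod 5)
x^3: 3 + 0 = 3 (mod 5)
Result: 1 + 3x + 3x^3

f + g = 1 + 3x + 3x^3


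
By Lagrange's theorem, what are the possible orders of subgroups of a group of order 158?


Lagrange's theorem: |H| divides |G|
|G| = 158
Divisors of 158: 1, 2, 79, 158

Possible subgroup orders: {1, 2, 79, 158}


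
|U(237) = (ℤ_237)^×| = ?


U(n) is the group of units mod n; |U(n)| = φ(n)
|U(237)| = φ(237) = 156

|U(237) = (ℤ_237)^×| = 156


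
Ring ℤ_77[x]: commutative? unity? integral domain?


ℤ_77 has zero divisors (7·11 ≡ 0), and these lift to constant zero divisors in ℤ_77[x]; so not an integral domain
Commutative: Yes
Integral domain: No
Has unity: Yes

ℤ_77[x]: Commutative=Yes, Unity=Yes


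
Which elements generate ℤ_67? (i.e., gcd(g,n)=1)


g generates ℤ_n iff gcd(g,n) = 1
Prime factors of 67: 67
Generators are g ∈ {1,...,66} not divisible by any of these primes.
Generators: {1, 2, 3, 4, 5, 6, 7, 8, 9, 10, 11, 12, 13, 14, 15, 16, 17, 18, 19, 20, 21, 22, 23, 24, 25, 26, 27, 28, 29, 30, 31, 32, 33, 34, 35, 36, 37, 38, 39, 40, 41, 42, 43, 44, 45, 46, 47, 48, 49, 50, 51, 52, 53, 54, 55, 56, 57, 58, 59, 60, 61, 62, 63, 64, 65, 66}
Number of generators = φ(67) = 66

Generators of ℤ_67 = {1, 2, 3, 4, 5, 6, 7, 8, 9, 10, 11, 12, 13, 14, 15, 16, 17, 18, 19, 20, 21, 22, 23, 24, 25, 26, 27, 28, 29, 30, 31, 32, 33, 34, 35, 36, 37, 38, 39, 40, 41, 42, 43, 44, 45, 46, 47, 48, 49, 50, 51, 52, 53, 54, 55, 56, 57, 58, 59, 60, 61, 62, 63, 64, 65, 66}


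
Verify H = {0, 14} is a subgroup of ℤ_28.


Subgroup test for H = {0, 14} in (ℤ_28, +):
(1) 0 ∈ H? Yes
(2) Closure: for all a,b ∈ H, (a+b) mod 28 ∈ H? Yes
(3) Inverses: for all a ∈ H, -a mod 28 ∈ H? Yes

Yes, H is a subgroup of ℤ_28


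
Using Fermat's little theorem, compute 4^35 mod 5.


Fermat's little theorem: if p is prime and gcd(a,p)=1, then a^(p-1) ≡ 1 (mod p)
p = 5 is prime, gcd(4,5) = 1
Reduce exponent: 35 mod 4 = 3
So 4^35 ≡ 4^3 (mod 5)
4^3 mod 5 = 4

4^35 ≡ 4 (mod 5)


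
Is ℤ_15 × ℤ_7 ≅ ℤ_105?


Comparing ℤ_15 × ℤ_7 and ℤ_105:
gcd(15,7) = 1, so ℤ_15 × ℤ_7 ≅ ℤ_105 (CRT)

Yes, ℤ_15 × ℤ_7 ≅ ℤ_105


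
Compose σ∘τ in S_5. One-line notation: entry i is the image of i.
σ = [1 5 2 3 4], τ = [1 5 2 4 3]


σ∘τ: apply τ first, then σ
1 →τ 1 →σ 1
2 →τ 5 →σ 4
3 →τ 2 →σ 5
4 →τ 4 →σ 3
5 →τ 3 →σ 2

σ∘τ = [1 4 5 3 2]


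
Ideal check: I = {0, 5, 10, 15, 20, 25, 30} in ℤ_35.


Check ideal conditions for I = {0, 5, 10, 15, 20, 25, 30} in ℤ_35:
(1) I is an additive subgroup? Yes
(2) For r ∈ ℤ_35 and a ∈ I: r·a ∈ I? Yes

Yes, I is an ideal of ℤ_35


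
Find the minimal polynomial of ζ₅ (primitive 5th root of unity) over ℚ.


ζ₅ is a root of Φ₅(x) = x⁴ + x³ + x² + x + 1, irreducible over ℚ

Minimal polynomial: x⁴ + x³ + x² + x + 1


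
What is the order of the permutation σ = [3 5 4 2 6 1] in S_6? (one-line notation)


Cycle decomposition: (1 3 4 2 5 6)
Cycle lengths: 6
Order = lcm(6) = 6

ord(σ) = 6


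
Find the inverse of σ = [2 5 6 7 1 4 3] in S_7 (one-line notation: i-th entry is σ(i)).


To find σ⁻¹, swap domain and range:
σ(1) = 2 → σ⁻¹(2) = 1
σ(2) = 5 → σ⁻¹(5) = 2
σ(3) = 6 → σ⁻¹(6) = 3
σ(4) = 7 → σ⁻¹(7) = 4
σ(5) = 1 → σ⁻¹(1) = 5
σ(6) = 4 → σ⁻¹(4) = 6
σ(7) = 3 → σ⁻¹(3) = 7

σ⁻¹ = [5 1 7 6 2 3 4]


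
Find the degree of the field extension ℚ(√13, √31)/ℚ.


[ℚ(√13,√31):ℚ] = [ℚ(√13,√31):ℚ(√13)]·[ℚ(√13):ℚ] = 2·2 = 4

[ℚ(√13, √31)/ℚ] = 4


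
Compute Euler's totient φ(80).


Factor n: 80 = 2^4 × 5
φ(n) = n · ∏(1 - 1/p) over distinct primes p | n
φ(80) = 80 · (1 - 1/2) · (1 - 1/5) = 32

φ(80) = 32


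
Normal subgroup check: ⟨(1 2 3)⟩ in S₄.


H = ⟨(1 2 3)⟩ in S₄
(1 4)(1 2 3)(1 4)⁻¹ = (4 2 3) ∉ ⟨(1 2 3)⟩

No, not a normal subgroup


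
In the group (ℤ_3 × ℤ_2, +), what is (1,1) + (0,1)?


Operation: componentwise addition mod (3, 2)
(1,1) + (0,1) = ((a₁+b₁) mod 3, (a₂+b₂) mod 2) with a = (1,1), b = (0,1)

(1,1) + (0,1) = (1,0)


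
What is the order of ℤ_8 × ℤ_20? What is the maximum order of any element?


|ℤ_8 × ℤ_20| = 8 × 20 = 160
Max element order = lcm(8,20) = 40
Cyclic? No (gcd=4)

|ℤ_8×ℤ_20| = 160, max element order = 40


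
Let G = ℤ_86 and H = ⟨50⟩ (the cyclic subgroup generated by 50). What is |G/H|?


|⟨50⟩| = n / gcd(50, 86) = 86 / 2 = 43
H is normal (ℤ_86 is abelian).
|G/H| = |G| / |H| = 86 / 43 = 2

|G/H| = 2


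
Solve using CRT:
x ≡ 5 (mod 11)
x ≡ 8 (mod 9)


m₁ = 11, m₂ = 9, gcd = 1, so CRT applies. M = m₁·m₂ = 99
Let M₁ = M/m₁ = 9, M₂ = M/m₂ = 11
Find y₁ ≡ M₁⁻¹ (mod m₁): 9⁻¹ ≡ 5 (mod 11)
Find y₂ ≡ M₂⁻¹ (mod m₂): 11⁻¹ ≡ 5 (mod 9)
x = a₁·M₁·y₁ + a₂·M₂·y₂ = 5·9·5 + 8·11·5 = 665
Reduce mod 99: x ≡ 71
Check: 71 mod 11 = 5 ✓, 71 mod 9 = 8 ✓

x ≡ 71 (mod 99)


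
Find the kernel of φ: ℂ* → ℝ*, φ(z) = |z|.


Kernel = preimage of identity
ker(φ) = {z ∈ ℂ* | |z| = 1} = unit circle S¹

ker(φ) = S¹ (unit circle)


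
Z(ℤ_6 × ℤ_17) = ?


Z(G) = {g ∈ G | gx = xg for all x ∈ G}
Direct product of abelian groups is abelian, so Z(G) = G

Z(ℤ_6 × ℤ_17) = ℤ_6 × ℤ_17


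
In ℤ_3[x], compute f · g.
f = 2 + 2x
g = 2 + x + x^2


Expand and collect like terms; reduce coefficients mod 3:
x^0: 2·2 = 4 ≡ 1 (mod 3)
x^1: 2·1 + 2·2 = 6 ≡ 0 (mod 3)
x^2: 2·1 + 2·1 = 4 ≡ 1 (mod 3)
x^3: 2·1 = 2 ≡ 2 (mod 3)
Result: 1 + x^2 + 2x^3

f · g = 1 + x^2 + 2x^3


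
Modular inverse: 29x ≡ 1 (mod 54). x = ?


Use the extended Euclidean algorithm to write 1 = 29·s + 54·t; then s mod 54 is the inverse.
Euclidean algorithm:
  29 = 0·54 + 29
  54 = 1·29 + 25
  29 = 1·25 + 4
  25 = 6·4 + 1
  4 = 4·1 + 0
gcd(29,54) = 1
Back-substitution gives: 29·(-13) + 54·(7) = 1
So 29⁻¹ ≡ -13 ≡ 41 (mod 54)
Check: 29 × 41 = 1189 ≡ 1 (mod 54) ✓

29⁻¹ ≡ 41 (mod 54)


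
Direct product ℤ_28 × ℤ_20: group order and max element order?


|ℤ_28 × ℤ_20| = 28 × 20 = 560
Max element order = lcm(28,20) = 140
Cyclic? No (gcd=4)

|ℤ_28×ℤ_20| = 560, max element order = 140


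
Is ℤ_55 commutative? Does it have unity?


ℤ_55 is a commutative ring with unity 1; 55 = 5×11 is composite, so 5·11 ≡ 0 gives zero divisors (not an integral domain)
Commutative: Yes
Integral domain: No
Has unity: Yes

ℤ_55: Commutative=Yes, Unity=Yes


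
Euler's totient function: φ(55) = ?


Factor n: 55 = 5 × 11
φ(n) = n · ∏(1 - 1/p) over distinct primes p | n
φ(55) = 55 · (1 - 1/5) · (1 - 1/11) = 40

φ(55) = 40


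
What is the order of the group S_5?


|S_n| = n! (number of permutations of n symbols)
|S_5| = 5! = 120

|S_5| = 120


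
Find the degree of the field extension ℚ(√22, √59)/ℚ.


[ℚ(√22,√59):ℚ] = [ℚ(√22,√59):ℚ(√22)]·[ℚ(√22):ℚ] = 2·2 = 4

[ℚ(√22, √59)/ℚ] = 4


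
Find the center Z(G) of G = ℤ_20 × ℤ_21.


Z(G) = {g ∈ G | gx = xg for all x ∈ G}
Direct product of abelian groups is abelian, so Z(G) = G

Z(ℤ_20 × ℤ_21) = ℤ_20 × ℤ_21


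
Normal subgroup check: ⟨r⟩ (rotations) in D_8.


H = ⟨r⟩ (rotations) in D_8
The rotation subgroup ⟨r⟩ has index 2 in D_8, so it is normal

Yes, normal subgroup


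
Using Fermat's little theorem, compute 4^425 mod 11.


Fermat's little theorem: if p is prime and gcd(a,p)=1, then a^(p-1) ≡ 1 (mod p)
p = 11 is prime, gcd(4,11) = 1
Reduce exponent: 425 mod 10 = 5
So 4^425 ≡ 4^5 (mod 11)
4^5 mod 11 = 1

4^425 ≡ 1 (mod 11)


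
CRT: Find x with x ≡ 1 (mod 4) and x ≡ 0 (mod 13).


m₁ = 4, m₂ = 13, gcd = 1, so CRT applies. M = m₁·m₂ = 52
Let M₁ = M/m₁ = 13, M₂ = M/m₂ = 4
Find y₁ ≡ M₁⁻¹ (mod m₁): 13⁻¹ ≡ 1 (mod 4)
Find y₂ ≡ M₂⁻¹ (mod m₂): 4⁻¹ ≡ 10 (mod 13)
x = a₁·M₁·y₁ + a₂·M₂·y₂ = 1·13·1 + 0·4·10 = 13
Reduce mod 52: x ≡ 13
Check: 13 mod 4 = 1 ✓, 13 mod 13 = 0 ✓

x ≡ 13 (mod 52)


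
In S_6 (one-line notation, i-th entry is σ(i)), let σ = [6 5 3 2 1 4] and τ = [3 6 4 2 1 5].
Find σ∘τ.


σ∘τ: apply τ first, then σ
1 →τ 3 →σ 3
2 →τ 6 →σ 4
3 →τ 4 →σ 2
4 →τ 2 →σ 5
5 →τ 1 →σ 6
6 →τ 5 →σ 1

σ∘τ = [3 4 2 5 6 1]


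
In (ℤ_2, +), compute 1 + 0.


Operation: addition mod 2
1 + 0 = (a + b) mod 2 with a = 1, b = 0

1 + 0 = 1


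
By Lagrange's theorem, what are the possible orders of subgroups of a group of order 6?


Lagrange's theorem: |H| divides |G|
|G| = 6
Divisors of 6: 1, 2, 3, 6

Possible subgroup orders: {1, 2, 3, 6}


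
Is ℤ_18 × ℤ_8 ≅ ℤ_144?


Comparing ℤ_18 × ℤ_8 and ℤ_144:
gcd(18,8) = 2 ≠ 1. Max element order in ℤ_18×ℤ_8 is lcm(18,8) = 72 < 144, so it has no element of order 144

No, ℤ_18 × ℤ_8 ≇ ℤ_144


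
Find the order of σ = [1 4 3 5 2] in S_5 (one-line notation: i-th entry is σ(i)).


Cycle decomposition: (2 4 5)
Cycle lengths: 3
Order = lcm(3) = 3

ord(σ) = 3


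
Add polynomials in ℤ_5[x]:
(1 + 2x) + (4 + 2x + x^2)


Add coefficients mod 5:
x^0: 1 + 4 = 0 (mod 5)
x^1: 2 + 2 = 4 (mod 5)
x^2: 0 + 1 = 1 (mod 5)
Result: 4x + x^2

f + g = 4x + x^2


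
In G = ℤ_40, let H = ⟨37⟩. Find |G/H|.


|⟨37⟩| = n / gcd(37, 40) = 40 / 1 = 40
H is normal (ℤ_40 is abelian).
|G/H| = |G| / |H| = 40 / 40 = 1

|G/H| = 1


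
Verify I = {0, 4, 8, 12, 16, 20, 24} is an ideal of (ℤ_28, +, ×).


Check ideal conditions for I = {0, 4, 8, 12, 16, 20, 24} in ℤ_28:
(1) I is an additive subgroup? Yes
(2) For r ∈ ℤ_28 and a ∈ I: r·a ∈ I? Yes

Yes, I is an ideal of ℤ_28


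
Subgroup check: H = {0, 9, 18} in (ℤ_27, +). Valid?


Subgroup test for H = {0, 9, 18} in (ℤ_27, +):
(1) 0 ∈ H? Yes
(2) Closure: for all a,b ∈ H, (a+b) mod 27 ∈ H? Yes
(3) Inverses: for all a ∈ H, -a mod 27 ∈ H? Yes

Yes, H is a subgroup of ℤ_27


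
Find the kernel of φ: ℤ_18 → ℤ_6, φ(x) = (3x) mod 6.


Kernel = preimage of identity
ker(φ) = {x ∈ ℤ_18 : 3x ≡ 0 (mod 6)}. Since 6 | 18, φ is well-defined. The kernel is the cyclic subgroup ⟨2⟩ of ℤ_18 (order 9), i.e. {0, 2, 4, 6, 8, 10, 12, 14, 16}

ker(φ) = {0, 2, 4, 6, 8, 10, 12, 14, 16}


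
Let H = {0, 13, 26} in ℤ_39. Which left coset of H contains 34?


34 + H = {34 + h (mod 39) : h ∈ H}
34+0=34, 34+13=8, 34+26=21
34 + H = {8, 21, 34} = 8 + H

34 + H = {8, 21, 34}


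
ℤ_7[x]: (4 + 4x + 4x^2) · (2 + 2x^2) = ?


Expand and collect like terms; reduce coefficients mod 7:
x^0: 4·2 = 8 ≡ 1 (mod 7)
x^1: 4·0 + 4·2 = 8 ≡ 1 (mod 7)
x^2: 4·2 + 4·0 + 4·2 = 16 ≡ 2 (mod 7)
x^3: 4·2 + 4·0 = 8 ≡ 1 (mod 7)
x^4: 4·2 = 8 ≡ 1 (mod 7)
Result: 1 + x + 2x^2 + x^3 + x^4

f · g = 1 + x + 2x^2 + x^3 + x^4


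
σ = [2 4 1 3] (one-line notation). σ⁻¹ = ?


To find σ⁻¹, swap domain and range:
σ(1) = 2 → σ⁻¹(2) = 1
σ(2) = 4 → σ⁻¹(4) = 2
σ(3) = 1 → σ⁻¹(1) = 3
σ(4) = 3 → σ⁻¹(3) = 4

σ⁻¹ = [3 1 4 2]


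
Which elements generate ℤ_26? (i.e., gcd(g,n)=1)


g generates ℤ_n iff gcd(g,n) = 1
Prime factors of 26: 2, 13
Generators are g ∈ {1,...,25} not divisible by any of these primes.
Generators: {1, 3, 5, 7, 9, 11, 15, 17, 19, 21, 23, 25}
Number of generators = φ(26) = 12

Generators of ℤ_26 = {1, 3, 5, 7, 9, 11, 15, 17, 19, 21, 23, 25}


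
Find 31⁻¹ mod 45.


Use the extended Euclidean algorithm to write 1 = 31·s + 45·t; then s mod 45 is the inverse.
Euclidean algorithm:
  31 = 0·45 + 31
  45 = 1·31 + 14
  31 = 2·14 + 3
  14 = 4·3 + 2
  3 = 1·2 + 1
  2 = 2·1 + 0
gcd(31,45) = 1
Back-substitution gives: 31·(16) + 45·(-11) = 1
So 31⁻¹ ≡ 16 ≡ 16 (mod 45)
Check: 31 × 16 = 496 ≡ 1 (mod 45) ✓

31⁻¹ ≡ 16 (mod 45)


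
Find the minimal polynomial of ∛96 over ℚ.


∛96 satisfies x³ - 96 = 0, irreducible over ℚ (no rational root; 96 is not a perfect cube)

Minimal polynomial: x³ - 96


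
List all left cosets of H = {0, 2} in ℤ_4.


H = {0, 2}, |H| = 2
Number of cosets = |G|/|H| = 4/2 = 2
0 + H = {0, 2}
1 + H = {1, 3}

Cosets: 0+H={0,2}; 1+H={1,3}


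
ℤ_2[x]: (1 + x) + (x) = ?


Add coefficients mod 2:
x^0: 1 + 0 = 1 (mod 2)
x^1: 1 + 1 = 0 (mod 2)
Result: 1

f + g = 1


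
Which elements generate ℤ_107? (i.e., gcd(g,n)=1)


g generates ℤ_n iff gcd(g,n) = 1
Prime factors of 107: 107
Generators are g ∈ {1,...,106} not divisible by any of these primes.
Generators: {1, 2, 3, 4, 5, 6, 7, 8, 9, 10, 11, 12, 13, 14, 15, 16, 17, 18, 19, 20, 21, 22, 23, 24, 25, 26, 27, 28, 29, 30, 31, 32, 33, 34, 35, 36, 37, 38, 39, 40, 41, 42, 43, 44, 45, 46, 47, 48, 49, 50, 51, 52, 53, 54, 55, 56, 57, 58, 59, 60, 61, 62, 63, 64, 65, 66, 67, 68, 69, 70, 71, 72, 73, 74, 75, 76, 77, 78, 79, 80, 81, 82, 83, 84, 85, 86, 87, 88, 89, 90, 91, 92, 93, 94, 95, 96, 97, 98, 99, 100, 101, 102, 103, 104, 105, 106}
Number of generators = φ(107) = 106

Generators of ℤ_107 = {1, 2, 3, 4, 5, 6, 7, 8, 9, 10, 11, 12, 13, 14, 15, 16, 17, 18, 19, 20, 21, 22, 23, 24, 25, 26, 27, 28, 29, 30, 31, 32, 33, 34, 35, 36, 37, 38, 39, 40, 41, 42, 43, 44, 45, 46, 47, 48, 49, 50, 51, 52, 53, 54, 55, 56, 57, 58, 59, 60, 61, 62, 63, 64, 65, 66, 67, 68, 69, 70, 71, 72, 73, 74, 75, 76, 77, 78, 79, 80, 81, 82, 83, 84, 85, 86, 87, 88, 89, 90, 91, 92, 93, 94, 95, 96, 97, 98, 99, 100, 101, 102, 103, 104, 105, 106}


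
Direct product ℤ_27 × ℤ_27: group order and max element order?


|ℤ_27 × ℤ_27| = 27 × 27 = 729
Max element order = lcm(27,27) = 27
Cyclic? No (gcd=27)

|ℤ_27×ℤ_27| = 729, max element order = 27


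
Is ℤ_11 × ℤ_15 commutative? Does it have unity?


Direct product ring; commutative with unity (1,1); but (1,0)·(0,1) = (0,0) gives zero divisors, so not an integral domain
Commutative: Yes
Integral domain: No
Has unity: Yes

ℤ_11 × ℤ_15: Commutative=Yes, Unity=Yes


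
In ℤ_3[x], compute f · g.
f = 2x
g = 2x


Expand and collect like terms; reduce coefficients mod 3:
x^0: 0·0 = 0 ≡ 0 (mod 3)
x^1: 0·2 + 2·0 = 0 ≡ 0 (mod 3)
x^2: 2·2 = 4 ≡ 1 (mod 3)
Result: x^2

f · g = x^2


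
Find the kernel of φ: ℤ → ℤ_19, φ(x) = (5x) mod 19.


Kernel = preimage of identity
ker(φ) = {x ∈ ℤ : 5x ≡ 0 (mod 19)}. gcd(5,19) = 1, so 5x ≡ 0 (mod 19) ⟺ x ≡ 0 (mod 19/1 = 19). Hence ker(φ) = 19ℤ

ker(φ) = 19ℤ


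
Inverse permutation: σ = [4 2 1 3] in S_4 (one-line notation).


To find σ⁻¹, swap domain and range:
σ(1) = 4 → σ⁻¹(4) = 1
σ(2) = 2 → σ⁻¹(2) = 2
σ(3) = 1 → σ⁻¹(1) = 3
σ(4) = 3 → σ⁻¹(3) = 4

σ⁻¹ = [3 2 4 1]


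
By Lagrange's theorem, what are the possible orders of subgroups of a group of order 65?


Lagrange's theorem: |H| divides |G|
|G| = 65
Divisors of 65: 1, 5, 13, 65

Possible subgroup orders: {1, 5, 13, 65}


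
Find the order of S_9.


|S_n| = n! (number of permutations of n symbols)
|S_9| = 9! = 362880

|S_9| = 362880


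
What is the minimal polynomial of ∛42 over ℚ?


∛42 satisfies x³ - 42 = 0, irreducible over ℚ (no rational root; 42 is not a perfect cube)

Minimal polynomial: x³ - 42


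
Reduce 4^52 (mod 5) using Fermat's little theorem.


Fermat's little theorem: if p is prime and gcd(a,p)=1, then a^(p-1) ≡ 1 (mod p)
p = 5 is prime, gcd(4,5) = 1
Reduce exponent: 52 mod 4 = 0
So 4^52 ≡ 4^0 (mod 5)
4^0 = 1

4^52 ≡ 1 (mod 5)


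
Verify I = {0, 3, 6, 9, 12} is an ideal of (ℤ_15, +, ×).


Check ideal conditions for I = {0, 3, 6, 9, 12} in ℤ_15:
(1) I is an additive subgroup? Yes
(2) For r ∈ ℤ_15 and a ∈ I: r·a ∈ I? Yes

Yes, I is an ideal of ℤ_15


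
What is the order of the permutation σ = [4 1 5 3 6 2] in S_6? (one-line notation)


Cycle decomposition: (1 4 3 5 6 2)
Cycle lengths: 6
Order = lcm(6) = 6

ord(σ) = 6


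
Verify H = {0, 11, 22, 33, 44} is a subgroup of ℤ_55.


Subgroup test for H = {0, 11, 22, 33, 44} in (ℤ_55, +):
(1) 0 ∈ H? Yes
(2) Closure: for all a,b ∈ H, (a+b) mod 55 ∈ H? Yes
(3) Inverses: for all a ∈ H, -a mod 55 ∈ H? Yes

Yes, H is a subgroup of ℤ_55


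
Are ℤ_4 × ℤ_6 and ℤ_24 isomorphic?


Comparing ℤ_4 × ℤ_6 and ℤ_24:
gcd(4,6) = 2 ≠ 1. Max element order in ℤ_4×ℤ_6 is lcm(4,6) = 12 < 24, so it has no element of order 24

No, ℤ_4 × ℤ_6 ≇ ℤ_24


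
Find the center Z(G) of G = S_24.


Z(G) = {g ∈ G | gx = xg for all x ∈ G}
S_n is non-abelian for n ≥ 3; Z(S_24) is trivial

Z(S_24) = {e}


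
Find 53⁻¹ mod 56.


Use the extended Euclidean algorithm to write 1 = 53·s + 56·t; then s mod 56 is the inverse.
Euclidean algorithm:
  53 = 0·56 + 53
  56 = 1·53 + 3
  53 = 17·3 + 2
  3 = 1·2 + 1
  2 = 2·1 + 0
gcd(53,56) = 1
Back-substitution gives: 53·(-19) + 56·(18) = 1
So 53⁻¹ ≡ -19 ≡ 37 (mod 56)
Check: 53 × 37 = 1961 ≡ 1 (mod 56) ✓

53⁻¹ ≡ 37 (mod 56)


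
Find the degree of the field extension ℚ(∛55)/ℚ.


∛55 has minimal polynomial x³ - 55 (irreducible over ℚ since 55 is not a perfect cube)

[ℚ(∛55)/ℚ] = 3


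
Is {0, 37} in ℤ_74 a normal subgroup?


H = {0, 37} in ℤ_74
ℤ_74 is abelian; every subgroup of an abelian group is normal

Yes, normal subgroup


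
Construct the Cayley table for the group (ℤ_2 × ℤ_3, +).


Elements: {(0,0), (0,1), (0,2), (1,0), (1,1), (1,2)}
Operation: componentwise addition mod (2, 3)
Entry (a, b) = ((a₁+b₁) mod 2, (a₂+b₂) mod 3)

Cayley table:
      | (0,0) | (0,1) | (0,2) | (1,0) | (1,1) | (1,2)
(0,0) | (0,0) | (0,1) | (0,2) | (1,0) | (1,1) | (1,2)
(0,1) | (0,1) | (0,2) | (0,0) | (1,1) | (1,2) | (1,0)
(0,2) | (0,2) | (0,0) | (0,1) | (1,2) | (1,0) | (1,1)
(1,0) | (1,0) | (1,1) | (1,2) | (0,0) | (0,1) | (0,2)
(1,1) | (1,1) | (1,2) | (1,0) | (0,1) | (0,2) | (0,0)
(1,2) | (1,2) | (1,0) | (1,1) | (0,2) | (0,0) | (0,1)


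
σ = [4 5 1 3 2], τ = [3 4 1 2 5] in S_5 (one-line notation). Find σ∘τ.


σ∘τ: apply τ first, then σ
1 →τ 3 →σ 1
2 →τ 4 →σ 3
3 →τ 1 →σ 4
4 →τ 2 →σ 5
5 →τ 5 →σ 2

σ∘τ = [1 3 4 5 2]


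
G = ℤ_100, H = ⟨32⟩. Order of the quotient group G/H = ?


|⟨32⟩| = n / gcd(32, 100) = 100 / 4 = 25
H is normal (ℤ_100 is abelian).
|G/H| = |G| / |H| = 100 / 25 = 4

|G/H| = 4


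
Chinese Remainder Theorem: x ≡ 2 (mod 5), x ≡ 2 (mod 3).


m₁ = 5, m₂ = 3, gcd = 1, so CRT applies. M = m₁·m₂ = 15
Let M₁ = M/m₁ = 3, M₂ = M/m₂ = 5
Find y₁ ≡ M₁⁻¹ (mod m₁): 3⁻¹ ≡ 2 (mod 5)
Find y₂ ≡ M₂⁻¹ (mod m₂): 5⁻¹ ≡ 2 (mod 3)
x = a₁·M₁·y₁ + a₂·M₂·y₂ = 2·3·2 + 2·5·2 = 32
Reduce mod 15: x ≡ 2
Check: 2 mod 5 = 2 ✓, 2 mod 3 = 2 ✓

x ≡ 2 (mod 15)


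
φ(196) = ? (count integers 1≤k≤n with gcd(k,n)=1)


Factor n: 196 = 2^2 × 7^2
φ(n) = n · ∏(1 - 1/p) over distinct primes p | n
φ(196) = 196 · (1 - 1/2) · (1 - 1/7) = 84

φ(196) = 84


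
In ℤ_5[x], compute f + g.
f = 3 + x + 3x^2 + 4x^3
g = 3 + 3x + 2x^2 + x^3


Add coefficients mod 5:
x^0: 3 + 3 = 1 (mod 5)
x^1: 1 + 3 = 4 (mod 5)
x^2: 3 + 2 = 0 (mod 5)
x^3: 4 + 1 = 0 (mod 5)
Result: 1 + 4x

f + g = 1 + 4x


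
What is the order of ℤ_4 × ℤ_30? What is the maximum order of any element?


|ℤ_4 × ℤ_30| = 4 × 30 = 120
Max element order = lcm(4,30) = 60
Cyclic? No (gcd=2)

|ℤ_4×ℤ_30| = 120, max element order = 60


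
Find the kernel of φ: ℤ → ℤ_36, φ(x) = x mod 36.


Kernel = preimage of identity
ker(φ) = {x ∈ ℤ : x ≡ 0 (mod 36)} = 36ℤ = {0, ±36, ±72, ...}

ker(φ) = 36ℤ


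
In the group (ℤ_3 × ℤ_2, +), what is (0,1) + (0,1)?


Operation: componentwise addition mod (3, 2)
(0,1) + (0,1) = ((a₁+b₁) mod 3, (a₂+b₂) mod 2) with a = (0,1), b = (0,1)

(0,1) + (0,1) = (0,0)


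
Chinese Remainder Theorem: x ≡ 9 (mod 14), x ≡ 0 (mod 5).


m₁ = 14, m₂ = 5, gcd = 1, so CRT applies. M = m₁·m₂ = 70
Let M₁ = M/m₁ = 5, M₂ = M/m₂ = 14
Find y₁ ≡ M₁⁻¹ (mod m₁): 5⁻¹ ≡ 3 (mod 14)
Find y₂ ≡ M₂⁻¹ (mod m₂): 14⁻¹ ≡ 4 (mod 5)
x = a₁·M₁·y₁ + a₂·M₂·y₂ = 9·5·3 + 0·14·4 = 135
Reduce mod 70: x ≡ 65
Check: 65 mod 14 = 9 ✓, 65 mod 5 = 0 ✓

x ≡ 65 (mod 70)


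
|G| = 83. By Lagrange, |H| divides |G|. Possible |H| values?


Lagrange's theorem: |H| divides |G|
|G| = 83
Divisors of 83: 1, 83

Possible subgroup orders: {1, 83}


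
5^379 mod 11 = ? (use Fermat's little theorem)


Fermat's little theorem: if p is prime and gcd(a,p)=1, then a^(p-1) ≡ 1 (mod p)
p = 11 is prime, gcd(5,11) = 1
Reduce exponent: 379 mod 10 = 9
So 5^379 ≡ 5^9 (mod 11)
5^9 mod 11 = 9

5^379 ≡ 9 (mod 11)


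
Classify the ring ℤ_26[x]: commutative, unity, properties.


ℤ_26 has zero divisors (2·13 ≡ 0), and these lift to constant zero divisors in ℤ_26[x]; so not an integral domain
Commutative: Yes
Integral domain: No
Has unity: Yes

ℤ_26[x]: Commutative=Yes, Unity=Yes


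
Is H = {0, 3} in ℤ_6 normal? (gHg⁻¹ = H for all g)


H = {0, 3} in ℤ_6
ℤ_6 is abelian; every subgroup of an abelian group is normal

Yes, normal subgroup


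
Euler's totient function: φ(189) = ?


Factor n: 189 = 3^3 × 7
φ(n) = n · ∏(1 - 1/p) over distinct primes p | n
φ(189) = 189 · (1 - 1/3) · (1 - 1/7) = 108

φ(189) = 108


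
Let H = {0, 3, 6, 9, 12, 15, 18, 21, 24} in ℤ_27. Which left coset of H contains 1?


1 + H = {1 + h (mod 27) : h ∈ H}
1+0=1, 1+3=4, 1+6=7, 1+9=10, 1+12=13, 1+15=16, 1+18=19, 1+21=22, 1+24=25

1 + H = {1, 4, 7, 10, 13, 16, 19, 22, 25}


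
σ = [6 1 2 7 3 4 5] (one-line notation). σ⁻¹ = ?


To find σ⁻¹, swap domain and range:
σ(1) = 6 → σ⁻¹(6) = 1
σ(2) = 1 → σ⁻¹(1) = 2
σ(3) = 2 → σ⁻¹(2) = 3
σ(4) = 7 → σ⁻¹(7) = 4
σ(5) = 3 → σ⁻¹(3) = 5
σ(6) = 4 → σ⁻¹(4) = 6
σ(7) = 5 → σ⁻¹(5) = 7

σ⁻¹ = [2 3 5 6 7 1 4]


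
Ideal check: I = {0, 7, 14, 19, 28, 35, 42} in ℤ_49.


Check ideal conditions for I = {0, 7, 14, 19, 28, 35, 42} in ℤ_49:
(1) I is an additive subgroup? No
(2) For r ∈ ℤ_49 and a ∈ I: r·a ∈ I? No  [counterexample: r=2, a=19, r·a mod 49 = 38 ∉ I]

No, I is not an ideal of ℤ_49


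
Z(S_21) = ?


Z(G) = {g ∈ G | gx = xg for all x ∈ G}
S_n is non-abelian for n ≥ 3; Z(S_21) is trivial

Z(S_21) = {e}


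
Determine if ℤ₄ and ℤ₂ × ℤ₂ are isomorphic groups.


Comparing ℤ₄ and ℤ₂ × ℤ₂:
ℤ₄ has an element of order 4; ℤ₂×ℤ₂ has exponent 2

No, ℤ₄ ≇ ℤ₂ × ℤ₂


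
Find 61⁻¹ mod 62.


Use the extended Euclidean algorithm to write 1 = 61·s + 62·t; then s mod 62 is the inverse.
Euclidean algorithm:
  61 = 0·62 + 61
  62 = 1·61 + 1
  61 = 61·1 + 0
gcd(61,62) = 1
Back-substitution gives: 61·(-1) + 62·(1) = 1
So 61⁻¹ ≡ -1 ≡ 61 (mod 62)
Check: 61 × 61 = 3721 ≡ 1 (mod 62) ✓

61⁻¹ ≡ 61 (mod 62)


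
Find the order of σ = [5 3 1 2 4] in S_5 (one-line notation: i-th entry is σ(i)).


Cycle decomposition: (1 5 4 2 3)
Cycle lengths: 5
Order = lcm(5) = 5

ord(σ) = 5


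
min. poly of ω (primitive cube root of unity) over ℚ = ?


ω satisfies x² + x + 1 = 0 (the cyclotomic polynomial Φ₃)

Minimal polynomial: x² + x + 1


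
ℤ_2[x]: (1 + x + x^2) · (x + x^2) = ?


Expand and collect like terms; reduce coefficients mod 2:
x^0: 1·0 = 0 ≡ 0 (mod 2)
x^1: 1·1 + 1·0 = 1 ≡ 1 (mod 2)
x^2: 1·1 + 1·1 + 1·0 = 2 ≡ 0 (mod 2)
x^3: 1·1 + 1·1 = 2 ≡ 0 (mod 2)
x^4: 1·1 = 1 ≡ 1 (mod 2)
Result: x + x^4

f · g = x + x^4


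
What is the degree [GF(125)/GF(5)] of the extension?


GF(125) = GF(5^3), so the extension degree is 3

[GF(125)/GF(5)] = 3


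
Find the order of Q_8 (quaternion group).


Q_8 = {±1, ±i, ±j, ±k}
|Q_8| = 8

|Q_8 (quaternion group)| = 8


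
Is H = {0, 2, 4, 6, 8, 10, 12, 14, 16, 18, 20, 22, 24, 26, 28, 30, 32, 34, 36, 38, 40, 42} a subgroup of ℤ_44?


Subgroup test for H = {0, 2, 4, 6, 8, 10, 12, 14, 16, 18, 20, 22, 24, 26, 28, 30, 32, 34, 36, 38, 40, 42} in (ℤ_44, +):
(1) 0 ∈ H? Yes
(2) Closure: for all a,b ∈ H, (a+b) mod 44 ∈ H? Yes
(3) Inverses: for all a ∈ H, -a mod 44 ∈ H? Yes

Yes, H is a subgroup of ℤ_44


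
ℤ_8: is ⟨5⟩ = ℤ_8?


g generates ℤ_n iff gcd(g, n) = 1
gcd(5, 8) = 1
Since gcd = 1, 5 is a generator.

Yes, 5 generates ℤ_8


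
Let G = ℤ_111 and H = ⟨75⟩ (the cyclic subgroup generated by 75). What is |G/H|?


|⟨75⟩| = n / gcd(75, 111) = 111 / 3 = 37
H is normal (ℤ_111 is abelian).
|G/H| = |G| / |H| = 111 / 37 = 3

|G/H| = 3


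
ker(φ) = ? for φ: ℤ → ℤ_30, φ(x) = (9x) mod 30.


Kernel = preimage of identity
ker(φ) = {x ∈ ℤ : 9x ≡ 0 (mod 30)}. gcd(9,30) = 3, so 9x ≡ 0 (mod 30) ⟺ x ≡ 0 (mod 30/3 = 10). Hence ker(φ) = 10ℤ

ker(φ) = 10ℤ


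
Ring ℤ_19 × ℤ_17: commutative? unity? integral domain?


Direct product ring; commutative with unity (1,1); but (1,0)·(0,1) = (0,0) gives zero divisors, so not an integral domain
Commutative: Yes
Integral domain: No
Has unity: Yes

ℤ_19 × ℤ_17: Commutative=Yes, Unity=Yes


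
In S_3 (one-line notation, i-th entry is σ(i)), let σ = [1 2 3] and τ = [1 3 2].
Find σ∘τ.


σ∘τ: apply τ first, then σ
1 →τ 1 →σ 1
2 →τ 3 →σ 3
3 →τ 2 →σ 2

σ∘τ = [1 3 2]


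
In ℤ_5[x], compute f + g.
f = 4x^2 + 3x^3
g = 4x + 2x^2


Add coefficients mod 5:
x^0: 0 + 0 = 0 (mod 5)
x^1: 0 + 4 = 4 (mod 5)
x^2: 4 + 2 = 1 (mod 5)
x^3: 3 + 0 = 3 (mod 5)
Result: 4x + x^2 + 3x^3

f + g = 4x + x^2 + 3x^3


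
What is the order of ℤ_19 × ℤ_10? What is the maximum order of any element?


|ℤ_19 × ℤ_10| = 19 × 10 = 190
Max element order = lcm(19,10) = 190
Cyclic? Yes (gcd=1)

|ℤ_19×ℤ_10| = 190, max element order = 190


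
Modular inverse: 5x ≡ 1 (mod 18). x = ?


Use the extended Euclidean algorithm to write 1 = 5·s + 18·t; then s mod 18 is the inverse.
Euclidean algorithm:
  5 = 0·18 + 5
  18 = 3·5 + 3
  5 = 1·3 + 2
  3 = 1·2 + 1
  2 = 2·1 + 0
gcd(5,18) = 1
Back-substitution gives: 5·(-7) + 18·(2) = 1
So 5⁻¹ ≡ -7 ≡ 11 (mod 18)
Check: 5 × 11 = 55 ≡ 1 (mod 18) ✓

5⁻¹ ≡ 11 (mod 18)


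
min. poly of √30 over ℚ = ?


√30 satisfies x² - 30 = 0, irreducible over ℚ since 30 is squarefree

Minimal polynomial: x² - 30


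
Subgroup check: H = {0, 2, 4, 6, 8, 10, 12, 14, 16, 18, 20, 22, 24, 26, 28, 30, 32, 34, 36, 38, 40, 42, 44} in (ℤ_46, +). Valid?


Subgroup test for H = {0, 2, 4, 6, 8, 10, 12, 14, 16, 18, 20, 22, 24, 26, 28, 30, 32, 34, 36, 38, 40, 42, 44} in (ℤ_46, +):
(1) 0 ∈ H? Yes
(2) Closure: for all a,b ∈ H, (a+b) mod 46 ∈ H? Yes
(3) Inverses: for all a ∈ H, -a mod 46 ∈ H? Yes

Yes, H is a subgroup of ℤ_46


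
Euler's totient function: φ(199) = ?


Factor n: 199 = 199
φ(n) = n · ∏(1 - 1/p) over distinct primes p | n
φ(199) = 199 · (1 - 1/199) = 198

φ(199) = 198


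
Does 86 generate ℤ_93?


g generates ℤ_n iff gcd(g, n) = 1
gcd(86, 93) = 1
Since gcd = 1, 86 is a generator.

Yes, 86 generates ℤ_93


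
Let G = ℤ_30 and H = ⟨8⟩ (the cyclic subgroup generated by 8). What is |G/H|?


|⟨8⟩| = n / gcd(8, 30) = 30 / 2 = 15
H is normal (ℤ_30 is abelian).
|G/H| = |G| / |H| = 30 / 15 = 2

|G/H| = 2


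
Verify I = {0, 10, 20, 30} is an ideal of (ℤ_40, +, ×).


Check ideal conditions for I = {0, 10, 20, 30} in ℤ_40:
(1) I is an additive subgroup? Yes
(2) For r ∈ ℤ_40 and a ∈ I: r·a ∈ I? Yes

Yes, I is an ideal of ℤ_40


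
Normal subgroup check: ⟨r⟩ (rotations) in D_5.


H = ⟨r⟩ (rotations) in D_5
The rotation subgroup ⟨r⟩ has index 2 in D_5, so it is normal

Yes, normal subgroup


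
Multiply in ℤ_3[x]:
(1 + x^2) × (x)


Expand and collect like terms; reduce coefficients mod 3:
x^0: 1·0 = 0 ≡ 0 (mod 3)
x^1: 1·1 + 0·0 = 1 ≡ 1 (mod 3)
x^2: 0·1 + 1·0 = 0 ≡ 0 (mod 3)
x^3: 1·1 = 1 ≡ 1 (mod 3)
Result: x + x^3

f · g = x + x^3


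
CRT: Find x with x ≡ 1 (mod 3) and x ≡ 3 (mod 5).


m₁ = 3, m₂ = 5, gcd = 1, so CRT applies. M = m₁·m₂ = 15
Let M₁ = M/m₁ = 5, M₂ = M/m₂ = 3
Find y₁ ≡ M₁⁻¹ (mod m₁): 5⁻¹ ≡ 2 (mod 3)
Find y₂ ≡ M₂⁻¹ (mod m₂): 3⁻¹ ≡ 2 (mod 5)
x = a₁·M₁·y₁ + a₂·M₂·y₂ = 1·5·2 + 3·3·2 = 28
Reduce mod 15: x ≡ 13
Check: 13 mod 3 = 1 ✓, 13 mod 5 = 3 ✓

x ≡ 13 (mod 15)


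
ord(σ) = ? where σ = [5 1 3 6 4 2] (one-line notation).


Cycle decomposition: (1 5 4 6 2)
Cycle lengths: 5
Order = lcm(5) = 5

ord(σ) = 5


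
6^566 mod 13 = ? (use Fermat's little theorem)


Fermat's little theorem: if p is prime and gcd(a,p)=1, then a^(p-1) ≡ 1 (mod p)
p = 13 is prime, gcd(6,13) = 1
Reduce exponent: 566 mod 12 = 2
So 6^566 ≡ 6^2 (mod 13)
6^2 mod 13 = 10

6^566 ≡ 10 (mod 13)


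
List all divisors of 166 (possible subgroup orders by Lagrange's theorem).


Lagrange's theorem: |H| divides |G|
|G| = 166
Divisors of 166: 1, 2, 83, 166

Possible subgroup orders: {1, 2, 83, 166}


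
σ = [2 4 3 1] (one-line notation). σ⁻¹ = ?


To find σ⁻¹, swap domain and range:
σ(1) = 2 → σ⁻¹(2) = 1
σ(2) = 4 → σ⁻¹(4) = 2
σ(3) = 3 → σ⁻¹(3) = 3
σ(4) = 1 → σ⁻¹(1) = 4

σ⁻¹ = [4 1 3 2]


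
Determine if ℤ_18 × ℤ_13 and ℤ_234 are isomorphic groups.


Comparing ℤ_18 × ℤ_13 and ℤ_234:
gcd(18,13) = 1, so ℤ_18 × ℤ_13 ≅ ℤ_234 (CRT)

Yes, ℤ_18 × ℤ_13 ≅ ℤ_234


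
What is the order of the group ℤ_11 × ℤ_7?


|A × B| = |A| · |B|
|ℤ_11 × ℤ_7| = 11 × 7 = 77

|ℤ_11 × ℤ_7| = 77


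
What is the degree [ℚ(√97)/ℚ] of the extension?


√97 has minimal polynomial x² - 97 (irreducible over ℚ since 97 is squarefree)

[ℚ(√97)/ℚ] = 2


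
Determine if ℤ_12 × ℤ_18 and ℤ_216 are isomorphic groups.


Comparing ℤ_12 × ℤ_18 and ℤ_216:
gcd(12,18) = 6 ≠ 1. Max element order in ℤ_12×ℤ_18 is lcm(12,18) = 36 < 216, so it has no element of order 216

No, ℤ_12 × ℤ_18 ≇ ℤ_216


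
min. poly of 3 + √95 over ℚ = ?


Let α = 3 + √95. Then α - 3 = √95, so (α - 3)² = 95, giving α² - 6α - 86 = 0. Degree 2 and α ∉ ℚ, so this is the minimal polynomial.

Minimal polynomial: x² - 6x - 86


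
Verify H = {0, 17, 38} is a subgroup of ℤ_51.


Subgroup test for H = {0, 17, 38} in (ℤ_51, +):
(1) 0 ∈ H? Yes
(2) Closure: for all a,b ∈ H, (a+b) mod 51 ∈ H? No  [counterexample: 17 + 17 = 34 ∉ H]
(3) Inverses: for all a ∈ H, -a mod 51 ∈ H? No

No, H is not a subgroup of ℤ_51


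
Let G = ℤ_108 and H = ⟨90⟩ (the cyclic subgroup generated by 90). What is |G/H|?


|⟨90⟩| = n / gcd(90, 108) = 108 / 18 = 6
H is normal (ℤ_108 is abelian).
|G/H| = |G| / |H| = 108 / 6 = 18

|G/H| = 18


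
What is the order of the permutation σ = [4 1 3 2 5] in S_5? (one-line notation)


Cycle decomposition: (1 4 2)
Cycle lengths: 3
Order = lcm(3) = 3

ord(σ) = 3


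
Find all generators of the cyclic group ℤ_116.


g generates ℤ_n iff gcd(g,n) = 1
Prime factors of 116: 2, 29
Generators are g ∈ {1,...,115} not divisible by any of these primes.
Generators: {1, 3, 5, 7, 9, 11, 13, 15, 17, 19, 21, 23, 25, 27, 31, 33, 35, 37, 39, 41, 43, 45, 47, 49, 51, 53, 55, 57, 59, 61, 63, 65, 67, 69, 71, 73, 75, 77, 79, 81, 83, 85, 89, 91, 93, 95, 97, 99, 101, 103, 105, 107, 109, 111, 113, 115}
Number of generators = φ(116) = 56

Generators of ℤ_116 = {1, 3, 5, 7, 9, 11, 13, 15, 17, 19, 21, 23, 25, 27, 31, 33, 35, 37, 39, 41, 43, 45, 47, 49, 51, 53, 55, 57, 59, 61, 63, 65, 67, 69, 71, 73, 75, 77, 79, 81, 83, 85, 89, 91, 93, 95, 97, 99, 101, 103, 105, 107, 109, 111, 113, 115}


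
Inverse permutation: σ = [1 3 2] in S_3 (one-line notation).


To find σ⁻¹, swap domain and range:
σ(1) = 1 → σ⁻¹(1) = 1
σ(2) = 3 → σ⁻¹(3) = 2
σ(3) = 2 → σ⁻¹(2) = 3

σ⁻¹ = [1 3 2]


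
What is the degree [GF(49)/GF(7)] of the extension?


GF(49) = GF(7^2), so the extension degree is 2

[GF(49)/GF(7)] = 2


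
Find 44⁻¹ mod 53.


Use the extended Euclidean algorithm to write 1 = 44·s + 53·t; then s mod 53 is the inverse.
Euclidean algorithm:
  44 = 0·53 + 44
  53 = 1·44 + 9
  44 = 4·9 + 8
  9 = 1·8 + 1
  8 = 8·1 + 0
gcd(44,53) = 1
Back-substitution gives: 44·(-6) + 53·(5) = 1
So 44⁻¹ ≡ -6 ≡ 47 (mod 53)
Check: 44 × 47 = 2068 ≡ 1 (mod 53) ✓

44⁻¹ ≡ 47 (mod 53)


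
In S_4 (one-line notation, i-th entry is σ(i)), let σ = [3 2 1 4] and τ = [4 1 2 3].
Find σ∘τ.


σ∘τ: apply τ first, then σ
1 →τ 4 →σ 4
2 →τ 1 →σ 3
3 →τ 2 →σ 2
4 →τ 3 →σ 1

σ∘τ = [4 3 2 1]


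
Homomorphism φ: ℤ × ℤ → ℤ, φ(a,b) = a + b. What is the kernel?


Kernel = preimage of identity
ker(φ) = {(a,b) ∈ ℤ² | a+b = 0} = {(a,-a) | a ∈ ℤ}

ker(φ) = {(a,-a) | a ∈ ℤ}


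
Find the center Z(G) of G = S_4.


Z(G) = {g ∈ G | gx = xg for all x ∈ G}
S_n is non-abelian for n ≥ 3; Z(S_4) is trivial

Z(S_4) = {e}


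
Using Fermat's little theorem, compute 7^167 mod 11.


Fermat's little theorem: if p is prime and gcd(a,p)=1, then a^(p-1) ≡ 1 (mod p)
p = 11 is prime, gcd(7,11) = 1
Reduce exponent: 167 mod 10 = 7
So 7^167 ≡ 7^7 (mod 11)
7^7 mod 11 = 6

7^167 ≡ 6 (mod 11)


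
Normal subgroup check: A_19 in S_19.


H = A_19 in S_19
A_19 has index 2 in S_19, and every subgroup of index 2 is normal

Yes, normal subgroup


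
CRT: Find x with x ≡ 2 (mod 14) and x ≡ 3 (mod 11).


m₁ = 14, m₂ = 11, gcd = 1, so CRT applies. M = m₁·m₂ = 154
Let M₁ = M/m₁ = 11, M₂ = M/m₂ = 14
Find y₁ ≡ M₁⁻¹ (mod m₁): 11⁻¹ ≡ 9 (mod 14)
Find y₂ ≡ M₂⁻¹ (mod m₂): 14⁻¹ ≡ 4 (mod 11)
x = a₁·M₁·y₁ + a₂·M₂·y₂ = 2·11·9 + 3·14·4 = 366
Reduce mod 154: x ≡ 58
Check: 58 mod 14 = 2 ✓, 58 mod 11 = 3 ✓

x ≡ 58 (mod 154)


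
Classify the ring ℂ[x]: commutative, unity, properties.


Polynomial ring over ℂ (an integral domain) is a commutative integral domain with unity 1
Commutative: Yes
Integral domain: Yes
Has unity: Yes

ℂ[x]: Commutative=Yes, Unity=Yes


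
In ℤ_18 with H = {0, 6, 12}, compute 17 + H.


17 + H = {17 + h (mod 18) : h ∈ H}
17+0=17, 17+6=5, 17+12=11
17 + H = {5, 11, 17} = 5 + H

17 + H = {5, 11, 17}


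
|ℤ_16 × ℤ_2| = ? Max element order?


|ℤ_16 × ℤ_2| = 16 × 2 = 32
Max element order = lcm(16,2) = 16
Cyclic? No (gcd=2)

|ℤ_16×ℤ_2| = 32, max element order = 16


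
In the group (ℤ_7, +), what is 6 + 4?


Operation: addition mod 7
6 + 4 = (a + b) mod 7 with a = 6, b = 4

6 + 4 = 3


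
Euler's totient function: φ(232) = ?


Factor n: 232 = 2^3 × 29
φ(n) = n · ∏(1 - 1/p) over distinct primes p | n
φ(232) = 232 · (1 - 1/2) · (1 - 1/29) = 112

φ(232) = 112


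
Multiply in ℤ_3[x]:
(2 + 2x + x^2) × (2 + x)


Expand and collect like terms; reduce coefficients mod 3:
x^0: 2·2 = 4 ≡ 1 (mod 3)
x^1: 2·1 + 2·2 = 6 ≡ 0 (mod 3)
x^2: 2·1 + 1·2 = 4 ≡ 1 (mod 3)
x^3: 1·1 = 1 ≡ 1 (mod 3)
Result: 1 + x^2 + x^3

f · g = 1 + x^2 + x^3


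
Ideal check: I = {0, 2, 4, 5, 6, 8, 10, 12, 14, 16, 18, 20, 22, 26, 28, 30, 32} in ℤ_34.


Check ideal conditions for I = {0, 2, 4, 5, 6, 8, 10, 12, 14, 16, 18, 20, 22, 26, 28, 30, 32} in ℤ_34:
(1) I is an additive subgroup? No
(2) For r ∈ ℤ_34 and a ∈ I: r·a ∈ I? No  [counterexample: r=2, a=12, r·a mod 34 = 24 ∉ I]

No, I is not an ideal of ℤ_34


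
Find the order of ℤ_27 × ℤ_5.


|A × B| = |A| · |B|
|ℤ_27 × ℤ_5| = 27 × 5 = 135

|ℤ_27 × ℤ_5| = 135


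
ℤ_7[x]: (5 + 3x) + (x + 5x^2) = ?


Add coefficients mod 7:
x^0: 5 + 0 = 5 (mod 7)
x^1: 3 + 1 = 4 (mod 7)
x^2: 0 + 5 = 5 (mod 7)
Result: 5 + 4x + 5x^2

f + g = 5 + 4x + 5x^2


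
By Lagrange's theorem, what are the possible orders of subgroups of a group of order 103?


Lagrange's theorem: |H| divides |G|
|G| = 103
Divisors of 103: 1, 103

Possible subgroup orders: {1, 103}
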